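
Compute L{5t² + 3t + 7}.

L{5t² + 3t + 7} = 5·2/s³ + 3/s² + 7/s = 10/s³ + 3/s² + 7/s

Final answer: 10/s³ + 3/s² + 7/s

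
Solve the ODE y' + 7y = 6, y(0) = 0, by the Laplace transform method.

sY + 7Y = 6/s. Y = 6/(s(s+7)). Partial fractions: Y = 6/7/s - 6/7/(s+7)

Final answer: y(t) = 6/7(1 - e^(-7t))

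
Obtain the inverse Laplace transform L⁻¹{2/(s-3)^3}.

L⁻¹{n!/(s-a)^(n+1)} = t^n·e^(at), so L⁻¹{2/(s-3)^3} = t^2·e^(3t)

Final answer: t^2·e^(3t)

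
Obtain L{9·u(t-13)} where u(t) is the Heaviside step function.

L{u(t-a)} = e^(-as)/s. Here a=13, so L{u(t-13)} = e^(-13s)/s, and L{9·u(t-13)} = 9·e^(-13s)/s

Final answer: 9·e^(-13s)/s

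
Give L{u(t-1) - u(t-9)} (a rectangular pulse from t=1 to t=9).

L{u(t-a)} = e^(-as)/s. L{u(t-1) - u(t-9)} = (e^(-s) - e^(-9s))/s

Final answer: (e^(-s) - e^(-9s))/s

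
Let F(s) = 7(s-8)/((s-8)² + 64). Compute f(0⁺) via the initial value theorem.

f(0⁺) = lim_{s→∞} sF(s) = lim_{s→∞} 7s(s-8)/((s-8)² + 64) = 7

Final answer: 7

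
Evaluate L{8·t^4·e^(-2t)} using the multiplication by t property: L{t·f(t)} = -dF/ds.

Using L{t^n·e^(at)} = n!/(s-a)^(n+1), L{t^4·e^(-2t)} = 24/(s+2)^5, so L{8·t^4·e^(-2t)} = 8·24/(s+2)^5 = 192/(s+2)^5

Final answer: 192/(s+2)^5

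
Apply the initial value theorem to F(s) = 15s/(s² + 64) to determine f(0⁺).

f(0⁺) = lim_{s→∞} s·15s/(s² + 64) = lim_{s→∞} 15s²/(s² + 64) = 15

Final answer: 15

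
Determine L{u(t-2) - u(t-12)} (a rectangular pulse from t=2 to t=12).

L{u(t-a)} = e^(-as)/s. L{u(t-2) - u(t-12)} = (e^(-2s) - e^(-12s))/s

Final answer: (e^(-2s) - e^(-12s))/s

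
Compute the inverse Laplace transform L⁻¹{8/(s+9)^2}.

L⁻¹{n!/(s-a)^(n+1)} = t^n·e^(at) with n=1, a=-9. So L⁻¹{1/(s+9)^2} = t·e^(-9t), and L⁻¹{8/(s+9)^2} = (8/1)·t·e^(-9t) = 8·t·e^(-9t)

Final answer: 8·t·e^(-9t)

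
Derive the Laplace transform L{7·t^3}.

L{t^n} = n!/s^(n+1), so L{t^3} = 6/s^4. Then L{7·t^3} = 7·6/s^4 = 42/s^4

Final answer: 42/s^4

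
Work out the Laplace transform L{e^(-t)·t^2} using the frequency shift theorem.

L{e^(at)·t^n} = n!/(s-a)^(n+1), so L{e^(-t)·t^2} = 2/(s+1)^3

Final answer: 2/(s+1)^3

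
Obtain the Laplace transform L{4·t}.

L{t^n} = n!/s^(n+1), so L{t} = 1/s^2. Then L{4·t} = 4·1/s^2 = 4/s^2

Final answer: 4/s^2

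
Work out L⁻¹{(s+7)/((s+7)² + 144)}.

Using frequency shift: L⁻¹{(s-a)/((s-a)² + b²)} = e^(at)cos(bt). Here a=-7, b=12

Final answer: e^(-7t)·cos(12t)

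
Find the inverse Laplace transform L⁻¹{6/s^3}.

L⁻¹{n!/s^(n+1)} = t^n with n=2. So L⁻¹{2/s^3} = t^2, and L⁻¹{6/s^3} = (6/2)·t^2 = 3·t^2

Final answer: 3·t^2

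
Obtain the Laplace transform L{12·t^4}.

L{t^n} = n!/s^(n+1), so L{t^4} = 24/s^5. Then L{12·t^4} = 12·24/s^5 = 288/s^5

Final answer: 288/s^5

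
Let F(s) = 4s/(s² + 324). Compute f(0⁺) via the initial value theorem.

f(0⁺) = lim_{s→∞} s·4s/(s² + 324) = lim_{s→∞} 4s²/(s² + 324) = 4

Final answer: 4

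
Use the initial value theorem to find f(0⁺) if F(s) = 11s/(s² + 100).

f(0⁺) = lim_{s→∞} s·11s/(s² + 100) = lim_{s→∞} 11s²/(s² + 100) = 11

Final answer: 11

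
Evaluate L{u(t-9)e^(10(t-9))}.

u(t-a)f(t-a) with f(t)=e^(10t). L{e^(10t)} = 1/(s-10). By time shift: e^(-9s)/(s-10)

Final answer: e^(-9s)/(s-10)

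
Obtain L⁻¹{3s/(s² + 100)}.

This is the form c·s/(s² + a²) with a = 10, c = 3. L⁻¹ = 3·cos(10t)

Final answer: 3·cos(10t)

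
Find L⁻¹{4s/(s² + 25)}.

This is the form c·s/(s² + a²) with a = 5, c = 4. L⁻¹ = 4·cos(5t)

Final answer: 4·cos(5t)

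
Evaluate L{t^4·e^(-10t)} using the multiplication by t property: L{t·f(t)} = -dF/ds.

Using L{t^n·e^(at)} = n!/(s-a)^(n+1), L{t^4·e^(-10t)} = 24/(s+10)^5

Final answer: 24/(s+10)^5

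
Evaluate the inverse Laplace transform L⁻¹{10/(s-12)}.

L⁻¹{1/(s-a)} = e^(at), so L⁻¹{1/(s-12)} = e^(12t), and L⁻¹{10/(s-12)} = 10·e^(12t)

Final answer: 10·e^(12t)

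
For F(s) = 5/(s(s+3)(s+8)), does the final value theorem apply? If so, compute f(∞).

Poles of sF(s) = 5/((s+3)(s+8)) are at s = -3 and s = -8, both in the left half-plane. Theorem applies. f(∞) = lim_{s→0} sF(s) = 5/(3·8) = 5/24

Final answer: 5/24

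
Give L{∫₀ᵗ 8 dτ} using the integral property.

L{∫₀ᵗ f(τ)dτ} = F(s)/s with f(t) = 8. F(s) = 8/s, so L{∫₀ᵗ 8 dτ} = (8/s)/s = 8/s². (Check: ∫₀ᵗ 8 dτ = 8t.)

Final answer: 8/s²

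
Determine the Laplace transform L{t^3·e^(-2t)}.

L{t^n·e^(at)} = n!/(s-a)^(n+1), so L{t^3·e^(-2t)} = 6/(s+2)^4

Final answer: 6/(s+2)^4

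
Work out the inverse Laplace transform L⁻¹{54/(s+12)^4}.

L⁻¹{n!/(s-a)^(n+1)} = t^n·e^(at) with n=3, a=-12. So L⁻¹{6/(s+12)^4} = t^3·e^(-12t), and L⁻¹{54/(s+12)^4} = (54/6)·t^3·e^(-12t) = 9·t^3·e^(-12t)

Final answer: 9·t^3·e^(-12t)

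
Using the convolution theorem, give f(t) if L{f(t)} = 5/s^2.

5/s^2 = (5/s)·(1/s) = L{5}·L{1}. By convolution, f(t) = 5*1 = ∫₀ᵗ 5·1 dτ = 5·t

Final answer: 5·t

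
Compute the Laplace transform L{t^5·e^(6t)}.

L{t^n·e^(at)} = n!/(s-a)^(n+1), so L{t^5·e^(6t)} = 120/(s-6)^6

Final answer: 120/(s-6)^6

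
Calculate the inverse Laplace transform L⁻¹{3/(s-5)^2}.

L⁻¹{n!/(s-a)^(n+1)} = t^n·e^(at) with n=1, a=5. So L⁻¹{1/(s-5)^2} = t·e^(5t), and L⁻¹{3/(s-5)^2} = (3/1)·t·e^(5t) = 3·t·e^(5t)

Final answer: 3·t·e^(5t)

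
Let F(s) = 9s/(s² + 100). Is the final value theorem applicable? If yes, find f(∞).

The final value theorem requires all poles of sF(s) in the left half-plane. sF(s) = 9s²/(s² + 100) has poles at s = ±10i (imaginary axis). Theorem does NOT apply (oscillatory system).

Final answer: Not applicable (oscillatory)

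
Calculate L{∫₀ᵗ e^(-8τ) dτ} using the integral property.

L{∫₀ᵗ f(τ)dτ} = F(s)/s with F(s) = 1/(s+8), so L{∫₀ᵗ e^(-8τ) dτ} = 1/(s(s+8))

Final answer: 1/(s(s+8))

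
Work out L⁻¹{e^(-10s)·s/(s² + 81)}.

L⁻¹{s/(s² + 81)} = cos(9t). By the time shift theorem, L⁻¹{e^(-as)F(s)} = u(t-a)f(t-a) with a=10, so L⁻¹{e^(-10s)·s/(s² + 81)} = u(t-10)·cos(9(t-10))

Final answer: u(t-10)·cos(9(t-10))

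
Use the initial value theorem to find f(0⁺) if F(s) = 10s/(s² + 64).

f(0⁺) = lim_{s→∞} s·10s/(s² + 64) = lim_{s→∞} 10s²/(s² + 64) = 10

Final answer: 10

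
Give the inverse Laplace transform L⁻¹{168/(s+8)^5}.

L⁻¹{n!/(s-a)^(n+1)} = t^n·e^(at) with n=4, a=-8. So L⁻¹{24/(s+8)^5} = t^4·e^(-8t), and L⁻¹{168/(s+8)^5} = (168/24)·t^4·e^(-8t) = 7·t^4·e^(-8t)

Final answer: 7·t^4·e^(-8t)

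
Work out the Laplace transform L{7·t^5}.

L{t^n} = n!/s^(n+1), so L{t^5} = 120/s^6. Then L{7·t^5} = 7·120/s^6 = 840/s^6

Final answer: 840/s^6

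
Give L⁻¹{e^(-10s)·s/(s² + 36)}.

L⁻¹{s/(s² + 36)} = cos(6t). By the time shift theorem, L⁻¹{e^(-as)F(s)} = u(t-a)f(t-a) with a=10, so L⁻¹{e^(-10s)·s/(s² + 36)} = u(t-10)·cos(6(t-10))

Final answer: u(t-10)·cos(6(t-10))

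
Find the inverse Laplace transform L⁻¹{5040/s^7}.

L⁻¹{n!/s^(n+1)} = t^n with n=6. So L⁻¹{720/s^7} = t^6, and L⁻¹{5040/s^7} = (5040/720)·t^6 = 7·t^6

Final answer: 7·t^6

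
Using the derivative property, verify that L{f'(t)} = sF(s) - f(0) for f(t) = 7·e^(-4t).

f'(t) = -28e^(-4t). Direct: L{f'(t)} = -28/(s+4). Property: s·7/(s+4) - 7 = (7s - 7(s+4))/(s+4) = -28/(s+4). ✓

Final answer: -28/(s+4)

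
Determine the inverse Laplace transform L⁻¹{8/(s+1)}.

L⁻¹{1/(s-a)} = e^(at), so L⁻¹{1/(s+1)} = e^(-t), and L⁻¹{8/(s+1)} = 8·e^(-t)

Final answer: 8·e^(-t)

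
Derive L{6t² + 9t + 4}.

L{6t² + 9t + 4} = 6·2/s³ + 9/s² + 4/s = 12/s³ + 9/s² + 4/s

Final answer: 12/s³ + 9/s² + 4/s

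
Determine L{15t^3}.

L{t^n} = n!/s^(n+1). So L{15t^3} = 15·3!/s^4 = 90/s^4

Final answer: 90/s^4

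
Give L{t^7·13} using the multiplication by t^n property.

L{13} = 13/s. d^1/ds^1[1/s] = -1/s². d^2/ds^2[1/s] = 2/s^3. d^3/ds^3[1/s] = -6/s^4. d^4/ds^4[1/s] = 24/s^5. d^5/ds^5[1/s] = -120/s^6. d^6/ds^6[1/s] = 720/s^7. d^7/ds^7[1/s] = -5040/s^8. So L{t^7} = (-1)^{7}·-5040/s^8 = 5040/s^8. Then L{t^7·13} = 13·5040/s^8 = 65520/s^8

Final answer: 65520/s^8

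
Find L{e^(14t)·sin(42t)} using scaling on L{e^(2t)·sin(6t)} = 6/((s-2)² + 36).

Scaling with a=7: L{e^(14t)·sin(42t)} = (1/7) · 6/((s/7-2)² + 36). Simplifying: 42/((s-14)² + 1764)

Final answer: 42/((s-14)² + 1764)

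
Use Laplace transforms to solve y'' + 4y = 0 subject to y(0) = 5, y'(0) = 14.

L{y''} + 4L{y} = 0. s²Y - 5s - 14 + 4Y = 0. Y(s² + 4) = 5s + 14. Y = (5s + 14)/(s² + 4). Inverting: y(t) = 5cos(2t) + 7sin(2t)

Final answer: y(t) = 5cos(2t) + 7sin(2t)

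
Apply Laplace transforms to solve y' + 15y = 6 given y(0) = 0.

sY + 15Y = 6/s. Y = 6/(s(s+15)). Partial fractions: Y = 2/5/s - 2/5/(s+15)

Final answer: y(t) = 2/5(1 - e^(-15t))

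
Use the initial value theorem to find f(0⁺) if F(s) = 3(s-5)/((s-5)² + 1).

f(0⁺) = lim_{s→∞} sF(s) = lim_{s→∞} 3s(s-5)/((s-5)² + 1) = 3

Final answer: 3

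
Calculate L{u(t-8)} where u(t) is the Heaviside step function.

L{u(t-a)} = e^(-as)/s. Here a=8, so L{u(t-8)} = e^(-8s)/s

Final answer: e^(-8s)/s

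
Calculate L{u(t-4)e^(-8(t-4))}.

u(t-a)f(t-a) with f(t)=e^(-8t). L{e^(-8t)} = 1/(s+8). By time shift: e^(-4s)/(s+8)

Final answer: e^(-4s)/(s+8)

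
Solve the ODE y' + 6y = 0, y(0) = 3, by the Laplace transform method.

L{y'} + 6L{y} = 0. sY - 3 + 6Y = 0. Y(s+6) = 3. Y = 3/(s+6)

Final answer: y(t) = 3e^(-6t)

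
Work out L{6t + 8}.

L{6t + 8} = 6·L{t} + 8·L{1} = 6/s² + 8/s

Final answer: 6/s² + 8/s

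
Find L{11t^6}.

L{t^n} = n!/s^(n+1). So L{11t^6} = 11·6!/s^7 = 7920/s^7

Final answer: 7920/s^7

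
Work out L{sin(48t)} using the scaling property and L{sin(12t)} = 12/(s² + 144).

Using L{f(at)} = (1/a)F(s/a) with a=4: L{sin(48t)} = (1/4) · 12/((s/4)² + 144) = (1/4) · 12·16/(s² + 2304) = 48/(s² + 2304)

Final answer: 48/(s² + 2304)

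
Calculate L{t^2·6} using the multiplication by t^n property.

L{6} = 6/s. d^1/ds^1[1/s] = -1/s². d^2/ds^2[1/s] = 2/s^3. So L{t^2} = (-1)^{2}·2/s^3 = 2/s^3. Then L{t^2·6} = 6·2/s^3 = 12/s^3

Final answer: 12/s^3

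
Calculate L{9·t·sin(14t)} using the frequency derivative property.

L{sin(14t)} = 14/(s² + 196). By L{t·f(t)} = -F'(s): -d/ds[14/(s² + 196)] = -(14)·(-2s)/(s² + 196)² = 28s/(s² + 196)². Then L{9·t·sin(14t)} = 9·28s/(s² + 196)² = 252s/(s² + 196)²

Final answer: 252s/(s² + 196)²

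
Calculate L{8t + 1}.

L{8t + 1} = 8·L{t} + L{1} = 8/s² + 1/s

Final answer: 8/s² + 1/s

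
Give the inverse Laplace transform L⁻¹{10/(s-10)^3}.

L⁻¹{n!/(s-a)^(n+1)} = t^n·e^(at) with n=2, a=10. So L⁻¹{2/(s-10)^3} = t^2·e^(10t), and L⁻¹{10/(s-10)^3} = (10/2)·t^2·e^(10t) = 5·t^2·e^(10t)

Final answer: 5·t^2·e^(10t)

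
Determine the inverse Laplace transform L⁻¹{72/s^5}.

L⁻¹{n!/s^(n+1)} = t^n with n=4. So L⁻¹{24/s^5} = t^4, and L⁻¹{72/s^5} = (72/24)·t^4 = 3·t^4

Final answer: 3·t^4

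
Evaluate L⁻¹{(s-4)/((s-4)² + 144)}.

Using frequency shift: L⁻¹{(s-a)/((s-a)² + b²)} = e^(at)cos(bt). Here a=4, b=12

Final answer: e^(4t)·cos(12t)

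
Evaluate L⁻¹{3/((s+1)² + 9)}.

Form: b/((s-a)² + b²) → e^(at)sin(bt). With a=-1, b=3

Final answer: e^(-t)·sin(3t)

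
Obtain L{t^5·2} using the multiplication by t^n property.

L{2} = 2/s. d^1/ds^1[1/s] = -1/s². d^2/ds^2[1/s] = 2/s^3. d^3/ds^3[1/s] = -6/s^4. d^4/ds^4[1/s] = 24/s^5. d^5/ds^5[1/s] = -120/s^6. So L{t^5} = (-1)^{5}·-120/s^6 = 120/s^6. Then L{t^5·2} = 2·120/s^6 = 240/s^6

Final answer: 240/s^6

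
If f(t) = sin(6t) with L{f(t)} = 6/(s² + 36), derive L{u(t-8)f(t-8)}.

Time shift theorem: L{u(t-a)f(t-a)} = e^(-as)F(s). Here a=8, F(s) = 6/(s² + 36), so L{u(t-8)f(t-8)} = e^(-8s)·6/(s² + 36)

Final answer: e^(-8s)·6/(s² + 36)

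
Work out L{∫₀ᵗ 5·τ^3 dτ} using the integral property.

L{∫₀ᵗ f(τ)dτ} = F(s)/s with f(t) = 5t^3. F(s) = 30/s^4, so L{∫₀ᵗ 5·τ^3 dτ} = (30/s^4)/s = 30/s^5. (Check: ∫₀ᵗ 5·τ^3 dτ = 5t^4/4.)

Final answer: 30/s^5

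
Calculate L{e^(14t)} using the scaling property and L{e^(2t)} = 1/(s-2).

Using L{f(at)} = (1/a)F(s/a) with a=7 and f(t) = e^(2t): L{e^(14t)} = (1/7) · 1/((s/7)-2) = (1/7) · 7/(s-14) = 1/(s-14)

Final answer: 1/(s-14)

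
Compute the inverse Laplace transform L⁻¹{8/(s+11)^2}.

L⁻¹{n!/(s-a)^(n+1)} = t^n·e^(at) with n=1, a=-11. So L⁻¹{1/(s+11)^2} = t·e^(-11t), and L⁻¹{8/(s+11)^2} = (8/1)·t·e^(-11t) = 8·t·e^(-11t)

Final answer: 8·t·e^(-11t)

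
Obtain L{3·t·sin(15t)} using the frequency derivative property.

L{sin(15t)} = 15/(s² + 225). By L{t·f(t)} = -F'(s): -d/ds[15/(s² + 225)] = -(15)·(-2s)/(s² + 225)² = 30s/(s² + 225)². Then L{3·t·sin(15t)} = 3·30s/(s² + 225)² = 90s/(s² + 225)²

Final answer: 90s/(s² + 225)²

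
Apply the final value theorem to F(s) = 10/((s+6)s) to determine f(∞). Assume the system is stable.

f(∞) = lim_{s→0} sF(s) = lim_{s→0} 10/(s+6) = 5/3

Final answer: 5/3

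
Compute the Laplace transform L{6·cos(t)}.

L{cos(ωt)} = s/(s² + ω²), so L{cos(t)} = s/(s² + 1). Then L{6·cos(t)} = 6·s/(s² + 1) = 6s/(s² + 1)

Final answer: 6s/(s² + 1)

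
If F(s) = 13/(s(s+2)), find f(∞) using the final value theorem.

f(∞) = lim_{s→0} s·13/(s(s+2)) = lim_{s→0} 13/(s+2) = 13/2 = 13/2

Final answer: 13/2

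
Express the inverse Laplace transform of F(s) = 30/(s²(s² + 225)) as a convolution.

30/(s²(s² + 225)) = (1/s²)·(30/(s² + 225)) = L{t}·L{2·sin(15t)}. So f(t) = t*(2·sin(15t)) = ∫₀ᵗ 2τ·sin(15(t-τ)) dτ

Final answer: ∫₀ᵗ 2τ·sin(15(t-τ)) dτ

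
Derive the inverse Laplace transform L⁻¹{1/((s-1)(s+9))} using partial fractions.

Decompose: A/(s-1) + B/(s+9). A = 1/10, B = -1/10. f(t) = (e^t - e^(-9t))/10

Final answer: (e^t - e^(-9t))/10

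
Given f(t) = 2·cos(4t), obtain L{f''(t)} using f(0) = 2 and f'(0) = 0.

F(s) = 2s/(s² + 16). L{f''(t)} = s²F(s) - sf(0) - f'(0) = 2s³/(s² + 16) - 2s = (2s³ - 2s(s² + 16))/(s² + 16) = -32s/(s² + 16)

Final answer: -32s/(s² + 16)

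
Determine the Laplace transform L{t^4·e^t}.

L{t^n·e^(at)} = n!/(s-a)^(n+1), so L{t^4·e^t} = 24/(s-1)^5

Final answer: 24/(s-1)^5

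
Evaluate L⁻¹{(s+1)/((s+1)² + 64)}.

Using frequency shift: L⁻¹{(s-a)/((s-a)² + b²)} = e^(at)cos(bt). Here a=-1, b=8

Final answer: e^(-t)·cos(8t)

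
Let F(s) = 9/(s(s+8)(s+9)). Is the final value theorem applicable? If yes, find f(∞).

Poles of sF(s) = 9/((s+8)(s+9)) are at s = -8 and s = -9, both in the left half-plane. Theorem applies. f(∞) = lim_{s→0} sF(s) = 9/(8·9) = 1/8

Final answer: 1/8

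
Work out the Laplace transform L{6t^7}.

L{6t^7} = 6 · L{t^7} = 6 · 5040/s^8 = 30240/s^8

Final answer: 30240/s^8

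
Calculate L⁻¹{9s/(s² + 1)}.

This is the form c·s/(s² + a²) with a = 1, c = 9. L⁻¹ = 9·cos(t)

Final answer: 9·cos(t)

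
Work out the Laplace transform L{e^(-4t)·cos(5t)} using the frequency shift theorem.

Frequency shift: L{e^(at)f(t)} = F(s-a). L{e^(-4t)·cos(5t)} = (s+4)/((s+4)² + 25)

Final answer: (s+4)/((s+4)² + 25)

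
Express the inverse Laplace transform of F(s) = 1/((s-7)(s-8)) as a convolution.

1/((s-7)(s-8)) = (1/(s-7))·(1/(s-8)) = L{e^(7t)}·L{e^(8t)}. So f(t) = e^(7t)*e^(8t) = ∫₀ᵗ e^(7τ)·e^(8(t-τ)) dτ

Final answer: ∫₀ᵗ e^(7τ)·e^(8(t-τ)) dτ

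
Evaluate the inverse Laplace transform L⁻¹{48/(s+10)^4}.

L⁻¹{n!/(s-a)^(n+1)} = t^n·e^(at) with n=3, a=-10. So L⁻¹{6/(s+10)^4} = t^3·e^(-10t), and L⁻¹{48/(s+10)^4} = (48/6)·t^3·e^(-10t) = 8·t^3·e^(-10t)

Final answer: 8·t^3·e^(-10t)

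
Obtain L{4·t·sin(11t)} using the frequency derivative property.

L{sin(11t)} = 11/(s² + 121). By L{t·f(t)} = -F'(s): -d/ds[11/(s² + 121)] = -(11)·(-2s)/(s² + 121)² = 22s/(s² + 121)². Then L{4·t·sin(11t)} = 4·22s/(s² + 121)² = 88s/(s² + 121)²

Final answer: 88s/(s² + 121)²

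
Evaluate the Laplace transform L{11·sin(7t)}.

L{sin(ωt)} = ω/(s² + ω²), so L{sin(7t)} = 7/(s² + 49). Then L{11·sin(7t)} = 11·7/(s² + 49) = 77/(s² + 49)

Final answer: 77/(s² + 49)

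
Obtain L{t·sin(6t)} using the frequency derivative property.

L{sin(6t)} = 6/(s² + 36). By L{t·f(t)} = -F'(s): -d/ds[6/(s² + 36)] = -(6)·(-2s)/(s² + 36)² = 12s/(s² + 36)²

Final answer: 12s/(s² + 36)²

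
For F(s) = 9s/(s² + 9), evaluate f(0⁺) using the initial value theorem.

f(0⁺) = lim_{s→∞} s·9s/(s² + 9) = lim_{s→∞} 9s²/(s² + 9) = 9

Final answer: 9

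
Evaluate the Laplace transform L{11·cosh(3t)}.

L{cosh(ωt)} = s/(s² - ω²), so L{cosh(3t)} = s/(s² - 9). Then L{11·cosh(3t)} = 11·s/(s² - 9) = 11s/(s² - 9)

Final answer: 11s/(s² - 9)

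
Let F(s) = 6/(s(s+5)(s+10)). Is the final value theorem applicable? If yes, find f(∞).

Poles of sF(s) = 6/((s+5)(s+10)) are at s = -5 and s = -10, both in the left half-plane. Theorem applies. f(∞) = lim_{s→0} sF(s) = 6/(5·10) = 3/25

Final answer: 3/25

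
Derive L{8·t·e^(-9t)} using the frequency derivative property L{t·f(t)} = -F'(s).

L{e^(-9t)} = 1/(s+9). By frequency derivative: L{t·e^(-9t)} = -d/ds[1/(s+9)] = -(-1)/(s+9)² = 1/(s+9)². Then L{8·t·e^(-9t)} = 8·1/(s+9)² = 8/(s+9)²

Final answer: 8/(s+9)²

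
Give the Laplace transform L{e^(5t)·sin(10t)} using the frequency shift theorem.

Frequency shift: L{e^(at)f(t)} = F(s-a). L{e^(5t)·sin(10t)} = 10/((s-5)² + 100)

Final answer: 10/((s-5)² + 100)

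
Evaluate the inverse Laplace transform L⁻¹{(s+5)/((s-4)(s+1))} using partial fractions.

Using partial fractions, f(t) = (9e^(4t) - 4e^(-t))/5

Final answer: (9e^(4t) - 4e^(-t))/5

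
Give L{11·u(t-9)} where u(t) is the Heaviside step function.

L{u(t-a)} = e^(-as)/s. Here a=9, so L{u(t-9)} = e^(-9s)/s, and L{11·u(t-9)} = 11·e^(-9s)/s

Final answer: 11·e^(-9s)/s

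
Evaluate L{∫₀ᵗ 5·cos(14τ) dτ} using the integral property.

L{∫₀ᵗ f(τ)dτ} = F(s)/s with F(s) = 5s/(s² + 196), so the result is (5s/(s² + 196))/s = 5/(s² + 196)

Final answer: 5/(s² + 196)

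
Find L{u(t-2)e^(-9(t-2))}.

u(t-a)f(t-a) with f(t)=e^(-9t). L{e^(-9t)} = 1/(s+9). By time shift: e^(-2s)/(s+9)

Final answer: e^(-2s)/(s+9)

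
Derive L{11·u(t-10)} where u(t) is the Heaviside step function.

L{u(t-a)} = e^(-as)/s. Here a=10, so L{u(t-10)} = e^(-10s)/s, and L{11·u(t-10)} = 11·e^(-10s)/s

Final answer: 11·e^(-10s)/s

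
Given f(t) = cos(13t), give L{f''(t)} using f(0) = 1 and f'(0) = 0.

F(s) = s/(s² + 169). L{f''(t)} = s²F(s) - sf(0) - f'(0) = s³/(s² + 169) - s = (s³ - s(s² + 169))/(s² + 169) = -169s/(s² + 169)

Final answer: -169s/(s² + 169)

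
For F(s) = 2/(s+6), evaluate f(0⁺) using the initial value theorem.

f(0⁺) = lim_{s→∞} s·2/(s+6) = lim_{s→∞} 2s/(s+6) = 2

Final answer: 2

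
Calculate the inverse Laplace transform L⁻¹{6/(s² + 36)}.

L⁻¹{6/(s² + 36)} = sin(6t)

Final answer: sin(6t)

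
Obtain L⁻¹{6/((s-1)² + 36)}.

Form: b/((s-a)² + b²) → e^(at)sin(bt). With a=1, b=6

Final answer: e^t·sin(6t)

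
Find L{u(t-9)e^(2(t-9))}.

u(t-a)f(t-a) with f(t)=e^(2t). L{e^(2t)} = 1/(s-2). By time shift: e^(-9s)/(s-2)

Final answer: e^(-9s)/(s-2)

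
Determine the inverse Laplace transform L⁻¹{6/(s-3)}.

L⁻¹{1/(s-a)} = e^(at), so L⁻¹{1/(s-3)} = e^(3t), and L⁻¹{6/(s-3)} = 6·e^(3t)

Final answer: 6·e^(3t)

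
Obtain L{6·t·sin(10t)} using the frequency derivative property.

L{sin(10t)} = 10/(s² + 100). By L{t·f(t)} = -F'(s): -d/ds[10/(s² + 100)] = -(10)·(-2s)/(s² + 100)² = 20s/(s² + 100)². Then L{6·t·sin(10t)} = 6·20s/(s² + 100)² = 120s/(s² + 100)²

Final answer: 120s/(s² + 100)²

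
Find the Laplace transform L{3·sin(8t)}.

L{sin(ωt)} = ω/(s² + ω²), so L{sin(8t)} = 8/(s² + 64). Then L{3·sin(8t)} = 3·8/(s² + 64) = 24/(s² + 64)

Final answer: 24/(s² + 64)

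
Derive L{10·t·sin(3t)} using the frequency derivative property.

L{sin(3t)} = 3/(s² + 9). By L{t·f(t)} = -F'(s): -d/ds[3/(s² + 9)] = -(3)·(-2s)/(s² + 9)² = 6s/(s² + 9)². Then L{10·t·sin(3t)} = 10·6s/(s² + 9)² = 60s/(s² + 9)²

Final answer: 60s/(s² + 9)²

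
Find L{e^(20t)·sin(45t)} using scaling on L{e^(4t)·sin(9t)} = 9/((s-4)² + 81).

Scaling with a=5: L{e^(20t)·sin(45t)} = (1/5) · 9/((s/5-4)² + 81). Simplifying: 45/((s-20)² + 2025)

Final answer: 45/((s-20)² + 2025)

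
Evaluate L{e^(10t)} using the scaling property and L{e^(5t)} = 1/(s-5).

Using L{f(at)} = (1/a)F(s/a) with a=2 and f(t) = e^(5t): L{e^(10t)} = (1/2) · 1/((s/2)-5) = (1/2) · 2/(s-10) = 1/(s-10)

Final answer: 1/(s-10)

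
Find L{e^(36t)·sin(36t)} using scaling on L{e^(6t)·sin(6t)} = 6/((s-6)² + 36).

Scaling with a=6: L{e^(36t)·sin(36t)} = (1/6) · 6/((s/6-6)² + 36). Simplifying: 36/((s-36)² + 1296)

Final answer: 36/((s-36)² + 1296)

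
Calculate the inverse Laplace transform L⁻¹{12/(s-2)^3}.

L⁻¹{n!/(s-a)^(n+1)} = t^n·e^(at) with n=2, a=2. So L⁻¹{2/(s-2)^3} = t^2·e^(2t), and L⁻¹{12/(s-2)^3} = (12/2)·t^2·e^(2t) = 6·t^2·e^(2t)

Final answer: 6·t^2·e^(2t)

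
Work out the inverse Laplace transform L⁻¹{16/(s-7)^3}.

L⁻¹{n!/(s-a)^(n+1)} = t^n·e^(at) with n=2, a=7. So L⁻¹{2/(s-7)^3} = t^2·e^(7t), and L⁻¹{16/(s-7)^3} = (16/2)·t^2·e^(7t) = 8·t^2·e^(7t)

Final answer: 8·t^2·e^(7t)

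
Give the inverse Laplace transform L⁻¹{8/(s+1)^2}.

L⁻¹{n!/(s-a)^(n+1)} = t^n·e^(at) with n=1, a=-1. So L⁻¹{1/(s+1)^2} = t·e^(-t), and L⁻¹{8/(s+1)^2} = (8/1)·t·e^(-t) = 8·t·e^(-t)

Final answer: 8·t·e^(-t)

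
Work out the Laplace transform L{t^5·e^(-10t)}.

L{t^n·e^(at)} = n!/(s-a)^(n+1), so L{t^5·e^(-10t)} = 120/(s+10)^6

Final answer: 120/(s+10)^6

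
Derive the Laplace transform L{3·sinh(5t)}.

L{sinh(ωt)} = ω/(s² - ω²), so L{sinh(5t)} = 5/(s² - 25). Then L{3·sinh(5t)} = 3·5/(s² - 25) = 15/(s² - 25)

Final answer: 15/(s² - 25)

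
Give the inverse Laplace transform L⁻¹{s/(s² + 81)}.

L⁻¹{s/(s² + 81)} = cos(9t)

Final answer: cos(9t)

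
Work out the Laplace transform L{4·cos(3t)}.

L{cos(ωt)} = s/(s² + ω²), so L{cos(3t)} = s/(s² + 9). Then L{4·cos(3t)} = 4·s/(s² + 9) = 4s/(s² + 9)

Final answer: 4s/(s² + 9)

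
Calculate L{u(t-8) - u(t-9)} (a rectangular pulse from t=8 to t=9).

L{u(t-a)} = e^(-as)/s. L{u(t-8) - u(t-9)} = (e^(-8s) - e^(-9s))/s

Final answer: (e^(-8s) - e^(-9s))/s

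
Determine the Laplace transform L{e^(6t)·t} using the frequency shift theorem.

L{e^(at)·t^n} = n!/(s-a)^(n+1), so L{e^(6t)·t} = 1/(s-6)^2

Final answer: 1/(s-6)^2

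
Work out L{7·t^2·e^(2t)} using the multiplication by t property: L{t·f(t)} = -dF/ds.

Using L{t^n·e^(at)} = n!/(s-a)^(n+1), L{t^2·e^(2t)} = 2/(s-2)^3, so L{7·t^2·e^(2t)} = 7·2/(s-2)^3 = 14/(s-2)^3

Final answer: 14/(s-2)^3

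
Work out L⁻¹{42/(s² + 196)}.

This is the form c·a/(s² + a²) with a = 14, c = 3. L⁻¹ = 3·sin(14t)

Final answer: 3·sin(14t)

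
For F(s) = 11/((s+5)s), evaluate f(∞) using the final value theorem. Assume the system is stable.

f(∞) = lim_{s→0} sF(s) = lim_{s→0} 11/(s+5) = 11/5

Final answer: 11/5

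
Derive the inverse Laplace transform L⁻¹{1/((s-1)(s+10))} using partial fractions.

Decompose: A/(s-1) + B/(s+10). A = 1/11, B = -1/11. f(t) = (e^t - e^(-10t))/11

Final answer: (e^t - e^(-10t))/11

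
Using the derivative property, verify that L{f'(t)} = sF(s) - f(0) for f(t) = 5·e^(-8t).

f'(t) = -40e^(-8t). Direct: L{f'(t)} = -40/(s+8). Property: s·5/(s+8) - 5 = (5s - 5(s+8))/(s+8) = -40/(s+8). ✓

Final answer: -40/(s+8)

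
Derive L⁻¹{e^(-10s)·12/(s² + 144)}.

L⁻¹{12/(s² + 144)} = sin(12t). By the time shift theorem, L⁻¹{e^(-as)F(s)} = u(t-a)f(t-a) with a=10, so L⁻¹{e^(-10s)·12/(s² + 144)} = u(t-10)·sin(12(t-10))

Final answer: u(t-10)·sin(12(t-10))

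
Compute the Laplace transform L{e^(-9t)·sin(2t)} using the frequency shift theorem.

Frequency shift: L{e^(at)f(t)} = F(s-a). L{e^(-9t)·sin(2t)} = 2/((s+9)² + 4)

Final answer: 2/((s+9)² + 4)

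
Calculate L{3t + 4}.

L{3t + 4} = 3·L{t} + 4·L{1} = 3/s² + 4/s

Final answer: 3/s² + 4/s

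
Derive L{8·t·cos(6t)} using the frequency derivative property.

L{cos(6t)} = s/(s² + 36). Derivative: d/ds[s/(s² + 36)] = [(s² + 36) - s·2s]/(s² + 36)² = (36 - s²)/(s² + 36)². So L{t·cos(6t)} = -F'(s) = (s² - 36)/(s² + 36)². Then L{8·t·cos(6t)} = 8·(s² - 36)/(s² + 36)²

Final answer: 8·(s² - 36)/(s² + 36)²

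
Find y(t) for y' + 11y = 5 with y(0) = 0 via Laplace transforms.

sY + 11Y = 5/s. Y = 5/(s(s+11)). Partial fractions: Y = 5/11/s - 5/11/(s+11)

Final answer: y(t) = 5/11(1 - e^(-11t))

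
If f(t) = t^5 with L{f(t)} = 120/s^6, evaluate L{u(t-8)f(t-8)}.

Time shift theorem: L{u(t-a)f(t-a)} = e^(-as)F(s). Here a=8, F(s) = 120/s^6, so L{u(t-8)f(t-8)} = e^(-8s)·120/s^6

Final answer: e^(-8s)·120/s^6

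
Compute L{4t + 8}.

L{4t + 8} = 4·L{t} + 8·L{1} = 4/s² + 8/s

Final answer: 4/s² + 8/s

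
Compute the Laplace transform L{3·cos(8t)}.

L{cos(ωt)} = s/(s² + ω²), so L{cos(8t)} = s/(s² + 64). Then L{3·cos(8t)} = 3·s/(s² + 64) = 3s/(s² + 64)

Final answer: 3s/(s² + 64)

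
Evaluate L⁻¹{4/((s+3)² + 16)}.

Form: b/((s-a)² + b²) → e^(at)sin(bt). With a=-3, b=4

Final answer: e^(-3t)·sin(4t)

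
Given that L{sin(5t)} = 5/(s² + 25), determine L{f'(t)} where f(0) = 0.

L{f'(t)} = s·F(s) - f(0) = s·5/(s² + 25) - 0 = 5s/(s² + 25)

Final answer: 5s/(s² + 25)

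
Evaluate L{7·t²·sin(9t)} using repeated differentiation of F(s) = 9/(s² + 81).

F(s) = 9/(s² + 81). F'(s) = -18s/(s² + 81)². F''(s) = -18(81 - 3s²)/(s² + 81)³ = (54s² - 1458)/(s² + 81)³. So L{t²·sin(9t)} = (-1)² F''(s) = (54s² - 1458)/(s² + 81)³. Then L{7·t²·sin(9t)} = 7·(54s² - 1458)/(s² + 81)³ = (378s² - 10206)/(s² + 81)³

Final answer: (378s² - 10206)/(s² + 81)³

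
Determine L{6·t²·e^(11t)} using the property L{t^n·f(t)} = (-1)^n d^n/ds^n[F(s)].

L{e^(11t)} = 1/(s-11). d/ds[1/(s-11)] = -1/(s-11)². d²/ds²[1/(s-11)] = 2/(s-11)³. So L{t²·e^(11t)} = (-1)² · 2/(s-11)³ = 2/(s-11)³. Then L{6·t²·e^(11t)} = 6·2/(s-11)³ = 12/(s-11)³

Final answer: 12/(s-11)³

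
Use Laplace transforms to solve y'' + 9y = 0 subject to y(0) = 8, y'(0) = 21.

L{y''} + 9L{y} = 0. s²Y - 8s - 21 + 9Y = 0. Y(s² + 9) = 8s + 21. Y = (8s + 21)/(s² + 9). Inverting: y(t) = 8cos(3t) + 7sin(3t)

Final answer: y(t) = 8cos(3t) + 7sin(3t)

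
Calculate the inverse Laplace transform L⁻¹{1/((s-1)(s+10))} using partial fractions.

Decompose: A/(s-1) + B/(s+10). A = 1/11, B = -1/11. f(t) = (e^t - e^(-10t))/11

Final answer: (e^t - e^(-10t))/11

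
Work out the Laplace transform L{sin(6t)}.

L{sin(ωt)} = ω/(s² + ω²), so L{sin(6t)} = 6/(s² + 36)

Final answer: 6/(s² + 36)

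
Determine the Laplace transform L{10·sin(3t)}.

L{sin(ωt)} = ω/(s² + ω²), so L{sin(3t)} = 3/(s² + 9). Then L{10·sin(3t)} = 10·3/(s² + 9) = 30/(s² + 9)

Final answer: 30/(s² + 9)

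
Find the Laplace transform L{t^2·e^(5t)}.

L{t^n·e^(at)} = n!/(s-a)^(n+1), so L{t^2·e^(5t)} = 2/(s-5)^3

Final answer: 2/(s-5)^3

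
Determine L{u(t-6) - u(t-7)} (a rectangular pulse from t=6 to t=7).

L{u(t-a)} = e^(-as)/s. L{u(t-6) - u(t-7)} = (e^(-6s) - e^(-7s))/s

Final answer: (e^(-6s) - e^(-7s))/s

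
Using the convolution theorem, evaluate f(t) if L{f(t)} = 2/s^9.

2/s^9 = (2/s)·(1/s^8) = L{2}·L{t^7/5040}. By convolution, f(t) = 2*t^7/5040 = ∫₀ᵗ 2·τ^7/5040 dτ = 2·t^8/40320

Final answer: 2·t^8/40320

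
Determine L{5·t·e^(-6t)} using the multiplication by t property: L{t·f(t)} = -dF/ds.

Using L{t^n·e^(at)} = n!/(s-a)^(n+1), L{t·e^(-6t)} = 1/(s+6)^2, so L{5·t·e^(-6t)} = 5·1/(s+6)^2 = 5/(s+6)^2

Final answer: 5/(s+6)^2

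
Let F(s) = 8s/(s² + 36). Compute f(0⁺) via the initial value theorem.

f(0⁺) = lim_{s→∞} s·8s/(s² + 36) = lim_{s→∞} 8s²/(s² + 36) = 8

Final answer: 8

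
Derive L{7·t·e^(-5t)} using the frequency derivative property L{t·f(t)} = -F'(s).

L{e^(-5t)} = 1/(s+5). By frequency derivative: L{t·e^(-5t)} = -d/ds[1/(s+5)] = -(-1)/(s+5)² = 1/(s+5)². Then L{7·t·e^(-5t)} = 7·1/(s+5)² = 7/(s+5)²

Final answer: 7/(s+5)²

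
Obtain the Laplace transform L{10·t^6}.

L{t^n} = n!/s^(n+1), so L{t^6} = 720/s^7. Then L{10·t^6} = 10·720/s^7 = 7200/s^7

Final answer: 7200/s^7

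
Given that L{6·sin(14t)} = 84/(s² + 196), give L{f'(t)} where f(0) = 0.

L{f'(t)} = s·F(s) - f(0) = s·84/(s² + 196) - 0 = 84s/(s² + 196)

Final answer: 84s/(s² + 196)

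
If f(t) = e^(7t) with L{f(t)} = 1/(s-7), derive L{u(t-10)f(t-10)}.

Time shift theorem: L{u(t-a)f(t-a)} = e^(-as)F(s). Here a=10, F(s) = 1/(s-7), so L{u(t-10)f(t-10)} = e^(-10s)·1/(s-7)

Final answer: e^(-10s)·1/(s-7)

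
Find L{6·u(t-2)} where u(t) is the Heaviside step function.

L{u(t-a)} = e^(-as)/s. Here a=2, so L{u(t-2)} = e^(-2s)/s, and L{6·u(t-2)} = 6·e^(-2s)/s

Final answer: 6·e^(-2s)/s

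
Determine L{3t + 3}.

L{3t + 3} = 3·L{t} + 3·L{1} = 3/s² + 3/s

Final answer: 3/s² + 3/s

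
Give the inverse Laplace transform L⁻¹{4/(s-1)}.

L⁻¹{1/(s-a)} = e^(at), so L⁻¹{1/(s-1)} = e^t, and L⁻¹{4/(s-1)} = 4·e^t

Final answer: 4·e^t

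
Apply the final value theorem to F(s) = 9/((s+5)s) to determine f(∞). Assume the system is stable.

f(∞) = lim_{s→0} sF(s) = lim_{s→0} 9/(s+5) = 9/5

Final answer: 9/5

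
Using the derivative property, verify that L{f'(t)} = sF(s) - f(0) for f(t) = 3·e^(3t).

f'(t) = 9e^(3t). Direct: L{f'(t)} = 9/(s-3). Property: s·3/(s-3) - 3 = (3s - 3(s-3))/(s-3) = 9/(s-3). ✓

Final answer: 9/(s-3)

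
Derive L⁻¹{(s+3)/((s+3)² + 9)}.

Using frequency shift: L⁻¹{(s-a)/((s-a)² + b²)} = e^(at)cos(bt). Here a=-3, b=3

Final answer: e^(-3t)·cos(3t)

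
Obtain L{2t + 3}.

L{2t + 3} = 2·L{t} + 3·L{1} = 2/s² + 3/s

Final answer: 2/s² + 3/s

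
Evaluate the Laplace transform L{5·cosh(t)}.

L{cosh(ωt)} = s/(s² - ω²), so L{cosh(t)} = s/(s² - 1). Then L{5·cosh(t)} = 5·s/(s² - 1) = 5s/(s² - 1)

Final answer: 5s/(s² - 1)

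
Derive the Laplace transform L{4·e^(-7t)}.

L{e^(at)} = 1/(s-a), so L{e^(-7t)} = 1/(s+7). Then L{4·e^(-7t)} = 4/(s+7)

Final answer: 4/(s+7)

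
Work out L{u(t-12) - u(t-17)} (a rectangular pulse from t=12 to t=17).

L{u(t-a)} = e^(-as)/s. L{u(t-12) - u(t-17)} = (e^(-12s) - e^(-17s))/s

Final answer: (e^(-12s) - e^(-17s))/s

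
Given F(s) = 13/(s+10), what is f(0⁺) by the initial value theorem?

f(0⁺) = lim_{s→∞} s·13/(s+10) = lim_{s→∞} 13s/(s+10) = 13

Final answer: 13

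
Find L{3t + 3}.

L{3t + 3} = 3·L{t} + 3·L{1} = 3/s² + 3/s

Final answer: 3/s² + 3/s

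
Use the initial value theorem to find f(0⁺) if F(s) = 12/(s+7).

f(0⁺) = lim_{s→∞} s·12/(s+7) = lim_{s→∞} 12s/(s+7) = 12

Final answer: 12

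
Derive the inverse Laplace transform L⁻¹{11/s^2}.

L⁻¹{n!/s^(n+1)} = t^n with n=1. So L⁻¹{1/s^2} = t, and L⁻¹{11/s^2} = (11/1)·t = 11·t

Final answer: 11·t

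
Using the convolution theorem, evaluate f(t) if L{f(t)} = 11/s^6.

11/s^6 = (11/s)·(1/s^5) = L{11}·L{t^4/24}. By convolution, f(t) = 11*t^4/24 = ∫₀ᵗ 11·τ^4/24 dτ = 11·t^5/120

Final answer: 11·t^5/120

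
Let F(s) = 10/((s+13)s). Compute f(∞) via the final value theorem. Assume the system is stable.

f(∞) = lim_{s→0} sF(s) = lim_{s→0} 10/(s+13) = 10/13

Final answer: 10/13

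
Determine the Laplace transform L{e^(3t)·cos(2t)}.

L{e^(at)·cos(ωt)} = (s-a)/((s-a)² + ω²), so L{e^(3t)·cos(2t)} = (s-3)/((s-3)² + 4)

Final answer: (s-3)/((s-3)² + 4)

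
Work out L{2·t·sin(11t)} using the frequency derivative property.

L{sin(11t)} = 11/(s² + 121). By L{t·f(t)} = -F'(s): -d/ds[11/(s² + 121)] = -(11)·(-2s)/(s² + 121)² = 22s/(s² + 121)². Then L{2·t·sin(11t)} = 2·22s/(s² + 121)² = 44s/(s² + 121)²

Final answer: 44s/(s² + 121)²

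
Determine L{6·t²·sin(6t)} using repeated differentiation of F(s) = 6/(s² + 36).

F(s) = 6/(s² + 36). F'(s) = -12s/(s² + 36)². F''(s) = -12(36 - 3s²)/(s² + 36)³ = (36s² - 432)/(s² + 36)³. So L{t²·sin(6t)} = (-1)² F''(s) = (36s² - 432)/(s² + 36)³. Then L{6·t²·sin(6t)} = 6·(36s² - 432)/(s² + 36)³ = (216s² - 2592)/(s² + 36)³

Final answer: (216s² - 2592)/(s² + 36)³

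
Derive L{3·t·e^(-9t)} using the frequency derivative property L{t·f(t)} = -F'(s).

L{e^(-9t)} = 1/(s+9). By frequency derivative: L{t·e^(-9t)} = -d/ds[1/(s+9)] = -(-1)/(s+9)² = 1/(s+9)². Then L{3·t·e^(-9t)} = 3·1/(s+9)² = 3/(s+9)²

Final answer: 3/(s+9)²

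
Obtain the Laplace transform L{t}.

L{t^n} = n!/s^(n+1), so L{t} = 1/s^2

Final answer: 1/s^2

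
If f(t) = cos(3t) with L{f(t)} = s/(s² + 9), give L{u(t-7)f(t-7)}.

Time shift theorem: L{u(t-a)f(t-a)} = e^(-as)F(s). Here a=7, F(s) = s/(s² + 9), so L{u(t-7)f(t-7)} = e^(-7s)·s/(s² + 9)

Final answer: e^(-7s)·s/(s² + 9)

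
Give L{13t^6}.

L{t^n} = n!/s^(n+1). So L{13t^6} = 13·6!/s^7 = 9360/s^7

Final answer: 9360/s^7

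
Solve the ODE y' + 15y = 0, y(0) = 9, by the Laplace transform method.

L{y'} + 15L{y} = 0. sY - 9 + 15Y = 0. Y(s+15) = 9. Y = 9/(s+15)

Final answer: y(t) = 9e^(-15t)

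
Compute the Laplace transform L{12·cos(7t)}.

L{cos(ωt)} = s/(s² + ω²), so L{cos(7t)} = s/(s² + 49). Then L{12·cos(7t)} = 12·s/(s² + 49) = 12s/(s² + 49)

Final answer: 12s/(s² + 49)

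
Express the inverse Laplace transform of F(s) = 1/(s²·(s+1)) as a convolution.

1/(s²·(s+1)) = (1/s^2)·(1/(s+1)) = L{t}·L{e^(-t)}. So f(t) = t*e^(-t) = ∫₀ᵗ τ·e^(-(t-τ)) dτ

Final answer: ∫₀ᵗ τ·e^(-(t-τ)) dτ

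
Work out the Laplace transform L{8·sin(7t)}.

L{sin(ωt)} = ω/(s² + ω²), so L{sin(7t)} = 7/(s² + 49). Then L{8·sin(7t)} = 8·7/(s² + 49) = 56/(s² + 49)

Final answer: 56/(s² + 49)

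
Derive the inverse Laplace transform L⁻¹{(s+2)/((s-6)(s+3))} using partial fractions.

Using partial fractions, f(t) = (8e^(6t) + e^(-3t))/9

Final answer: (8e^(6t) + e^(-3t))/9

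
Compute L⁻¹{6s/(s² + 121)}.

This is the form c·s/(s² + a²) with a = 11, c = 6. L⁻¹ = 6·cos(11t)

Final answer: 6·cos(11t)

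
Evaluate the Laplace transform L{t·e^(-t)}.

L{t^n·e^(at)} = n!/(s-a)^(n+1), so L{t·e^(-t)} = 1/(s+1)^2

Final answer: 1/(s+1)^2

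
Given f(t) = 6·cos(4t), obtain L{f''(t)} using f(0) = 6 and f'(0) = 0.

F(s) = 6s/(s² + 16). L{f''(t)} = s²F(s) - sf(0) - f'(0) = 6s³/(s² + 16) - 6s = (6s³ - 6s(s² + 16))/(s² + 16) = -96s/(s² + 16)

Final answer: -96s/(s² + 16)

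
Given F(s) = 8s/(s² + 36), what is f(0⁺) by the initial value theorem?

f(0⁺) = lim_{s→∞} s·8s/(s² + 36) = lim_{s→∞} 8s²/(s² + 36) = 8

Final answer: 8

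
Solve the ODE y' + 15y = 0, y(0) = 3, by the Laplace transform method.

L{y'} + 15L{y} = 0. sY - 3 + 15Y = 0. Y(s+15) = 3. Y = 3/(s+15)

Final answer: y(t) = 3e^(-15t)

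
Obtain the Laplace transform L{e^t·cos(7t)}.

L{e^(at)·cos(ωt)} = (s-a)/((s-a)² + ω²), so L{e^t·cos(7t)} = (s-1)/((s-1)² + 49)

Final answer: (s-1)/((s-1)² + 49)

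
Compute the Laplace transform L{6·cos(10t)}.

L{cos(ωt)} = s/(s² + ω²), so L{cos(10t)} = s/(s² + 100). Then L{6·cos(10t)} = 6·s/(s² + 100) = 6s/(s² + 100)

Final answer: 6s/(s² + 100)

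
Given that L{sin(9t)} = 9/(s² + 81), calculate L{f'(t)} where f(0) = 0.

L{f'(t)} = s·F(s) - f(0) = s·9/(s² + 81) - 0 = 9s/(s² + 81)

Final answer: 9s/(s² + 81)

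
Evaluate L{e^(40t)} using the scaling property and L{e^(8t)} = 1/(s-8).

Using L{f(at)} = (1/a)F(s/a) with a=5 and f(t) = e^(8t): L{e^(40t)} = (1/5) · 1/((s/5)-8) = (1/5) · 5/(s-40) = 1/(s-40)

Final answer: 1/(s-40)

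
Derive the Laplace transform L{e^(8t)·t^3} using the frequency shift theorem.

L{e^(at)·t^n} = n!/(s-a)^(n+1), so L{e^(8t)·t^3} = 6/(s-8)^4

Final answer: 6/(s-8)^4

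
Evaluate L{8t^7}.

L{t^n} = n!/s^(n+1). So L{8t^7} = 8·7!/s^8 = 40320/s^8

Final answer: 40320/s^8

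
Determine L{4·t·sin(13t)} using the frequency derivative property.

L{sin(13t)} = 13/(s² + 169). By L{t·f(t)} = -F'(s): -d/ds[13/(s² + 169)] = -(13)·(-2s)/(s² + 169)² = 26s/(s² + 169)². Then L{4·t·sin(13t)} = 4·26s/(s² + 169)² = 104s/(s² + 169)²

Final answer: 104s/(s² + 169)²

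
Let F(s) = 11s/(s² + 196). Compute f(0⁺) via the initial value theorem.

f(0⁺) = lim_{s→∞} s·11s/(s² + 196) = lim_{s→∞} 11s²/(s² + 196) = 11

Final answer: 11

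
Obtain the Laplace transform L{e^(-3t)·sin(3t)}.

L{e^(at)·sin(ωt)} = ω/((s-a)² + ω²), so L{e^(-3t)·sin(3t)} = 3/((s+3)² + 9)

Final answer: 3/((s+3)² + 9)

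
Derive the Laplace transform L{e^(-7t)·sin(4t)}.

L{e^(at)·sin(ωt)} = ω/((s-a)² + ω²), so L{e^(-7t)·sin(4t)} = 4/((s+7)² + 16)

Final answer: 4/((s+7)² + 16)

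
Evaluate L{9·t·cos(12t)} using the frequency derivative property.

L{cos(12t)} = s/(s² + 144). Derivative: d/ds[s/(s² + 144)] = [(s² + 144) - s·2s]/(s² + 144)² = (144 - s²)/(s² + 144)². So L{t·cos(12t)} = -F'(s) = (s² - 144)/(s² + 144)². Then L{9·t·cos(12t)} = 9·(s² - 144)/(s² + 144)²

Final answer: 9·(s² - 144)/(s² + 144)²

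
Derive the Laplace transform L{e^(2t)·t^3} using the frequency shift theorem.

L{e^(at)·t^n} = n!/(s-a)^(n+1), so L{e^(2t)·t^3} = 6/(s-2)^4

Final answer: 6/(s-2)^4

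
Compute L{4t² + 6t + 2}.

L{4t² + 6t + 2} = 4·2/s³ + 6/s² + 2/s = 8/s³ + 6/s² + 2/s

Final answer: 8/s³ + 6/s² + 2/s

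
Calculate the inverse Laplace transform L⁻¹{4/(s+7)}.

L⁻¹{1/(s-a)} = e^(at), so L⁻¹{1/(s+7)} = e^(-7t), and L⁻¹{4/(s+7)} = 4·e^(-7t)

Final answer: 4·e^(-7t)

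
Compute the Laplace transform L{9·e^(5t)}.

L{e^(at)} = 1/(s-a), so L{e^(5t)} = 1/(s-5). Then L{9·e^(5t)} = 9/(s-5)

Final answer: 9/(s-5)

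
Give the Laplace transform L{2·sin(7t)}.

L{sin(ωt)} = ω/(s² + ω²), so L{sin(7t)} = 7/(s² + 49). Then L{2·sin(7t)} = 2·7/(s² + 49) = 14/(s² + 49)

Final answer: 14/(s² + 49)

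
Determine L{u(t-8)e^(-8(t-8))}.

u(t-a)f(t-a) with f(t)=e^(-8t). L{e^(-8t)} = 1/(s+8). By time shift: e^(-8s)/(s+8)

Final answer: e^(-8s)/(s+8)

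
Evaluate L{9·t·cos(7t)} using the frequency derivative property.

L{cos(7t)} = s/(s² + 49). Derivative: d/ds[s/(s² + 49)] = [(s² + 49) - s·2s]/(s² + 49)² = (49 - s²)/(s² + 49)². So L{t·cos(7t)} = -F'(s) = (s² - 49)/(s² + 49)². Then L{9·t·cos(7t)} = 9·(s² - 49)/(s² + 49)²

Final answer: 9·(s² - 49)/(s² + 49)²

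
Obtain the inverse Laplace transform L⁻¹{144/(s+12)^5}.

L⁻¹{n!/(s-a)^(n+1)} = t^n·e^(at) with n=4, a=-12. So L⁻¹{24/(s+12)^5} = t^4·e^(-12t), and L⁻¹{144/(s+12)^5} = (144/24)·t^4·e^(-12t) = 6·t^4·e^(-12t)

Final answer: 6·t^4·e^(-12t)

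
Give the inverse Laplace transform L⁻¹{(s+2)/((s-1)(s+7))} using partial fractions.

Using partial fractions, f(t) = (3e^t + 5e^(-7t))/8

Final answer: (3e^t + 5e^(-7t))/8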